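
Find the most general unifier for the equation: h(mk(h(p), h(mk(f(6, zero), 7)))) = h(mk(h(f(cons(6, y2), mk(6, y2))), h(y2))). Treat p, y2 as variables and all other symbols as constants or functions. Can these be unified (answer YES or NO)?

Decompose h/1: mk(h(p), h(mk(f(6, zero), 7))) = mk(h(f(cons(6, y2), mk(6, y2))), h(y2)).
Decompose mk/2: h(p) = h(f(cons(6, y2), mk(6, y2))),  h(mk(f(6, zero), 7)) = h(y2).
Decompose h/1: p = f(cons(6, y2), mk(6, y2)).
Bind p := f(cons(6, y2), mk(6, y2)); no other remaining equation mentions p.
Decompose h/1: mk(f(6, zero), 7) = y2.
Bind y2 := mk(f(6, zero), 7). Substituting into the earlier binding gives p := f(cons(6, mk(f(6, zero), 7)), mk(6, mk(f(6, zero), 7))).
No equations remain and no clash or occurs-check failure arose, so a unifier exists.

YES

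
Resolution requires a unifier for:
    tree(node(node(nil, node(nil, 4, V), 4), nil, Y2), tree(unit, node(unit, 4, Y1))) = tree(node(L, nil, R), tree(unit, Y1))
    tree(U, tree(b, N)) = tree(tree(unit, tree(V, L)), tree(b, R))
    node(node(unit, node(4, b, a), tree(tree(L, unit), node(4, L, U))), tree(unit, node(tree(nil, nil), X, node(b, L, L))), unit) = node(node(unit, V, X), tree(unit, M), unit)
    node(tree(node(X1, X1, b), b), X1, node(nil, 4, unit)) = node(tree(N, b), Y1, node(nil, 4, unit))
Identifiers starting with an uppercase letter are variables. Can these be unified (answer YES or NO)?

NO

Decompose tree/2: node(node(nil, node(nil, 4, V), 4), nil, Y2) = node(L, nil, R),  tree(unit, node(unit, 4, Y1)) = tree(unit, Y1).
Decompose node/3: node(nil, node(nil, 4, V), 4) = L,  nil = nil,  Y2 = R.
Bind L := node(nil, node(nil, 4, V), 4); substituting into the 2 remaining equations that mention L gives: tree(U, tree(b, N)) = tree(tree(unit, tree(V, node(nil, node(nil, 4, V), 4))), tree(b, R)),  node(node(unit, node(4, b, a), tree(tree(node(nil, node(nil, 4, V), 4), unit), node(4, node(nil, node(nil, 4, V), 4), U))), tree(unit, node(tree(nil, nil), X, node(b, node(nil, node(nil, 4, V), 4), node(nil, node(nil, 4, V), 4)))), unit) = node(node(unit, V, X), tree(unit, M), unit).
Delete trivial equation nil = nil.
Bind Y2 := R; no other remaining equation mentions Y2.
Decompose tree/2: unit = unit,  node(unit, 4, Y1) = Y1.
Delete trivial equation unit = unit.
Occurs check fails: Y1 occurs in node(unit, 4, Y1); the equation Y1 = node(unit, 4, Y1) has no finite solution.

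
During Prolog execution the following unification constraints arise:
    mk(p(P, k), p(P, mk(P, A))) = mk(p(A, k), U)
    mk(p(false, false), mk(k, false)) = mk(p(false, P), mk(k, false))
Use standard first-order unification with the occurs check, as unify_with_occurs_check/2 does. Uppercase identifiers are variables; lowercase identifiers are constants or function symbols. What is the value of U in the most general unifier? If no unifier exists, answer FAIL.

p(false, mk(false, false))

Decompose mk/2: p(P, k) = p(A, k),  p(P, mk(P, A)) = U.
Decompose p/2: P = A,  k = k.
Bind P := A; substituting into the 2 remaining equations that mention P gives: p(A, mk(A, A)) = U,  mk(p(false, false), mk(k, false)) = mk(p(false, A), mk(k, false)).
Delete trivial equation k = k.
Bind U := p(A, mk(A, A)); no other remaining equation mentions U.
Decompose mk/2: p(false, false) = p(false, A),  mk(k, false) = mk(k, false).
Decompose p/2: false = false,  false = A.
Delete trivial equation false = false.
Bind A := false; no other remaining equation mentions A. Substituting into the earlier bindings gives P := false, U := p(false, mk(false, false)).
Delete trivial equation mk(k, false) = mk(k, false).
MGU = { P -> false, U -> p(false, mk(false, false)), A -> false }, so U -> p(false, mk(false, false)).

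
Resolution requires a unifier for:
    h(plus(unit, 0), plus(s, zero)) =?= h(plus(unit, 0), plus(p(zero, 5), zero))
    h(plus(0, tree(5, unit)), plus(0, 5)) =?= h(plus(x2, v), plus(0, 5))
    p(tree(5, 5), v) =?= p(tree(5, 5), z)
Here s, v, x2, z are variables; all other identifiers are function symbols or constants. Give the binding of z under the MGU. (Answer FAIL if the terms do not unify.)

tree(5, unit)

Decompose h/2: plus(unit, 0) =?= plus(unit, 0),  plus(s, zero) =?= plus(p(zero, 5), zero).
Delete trivial equation plus(unit, 0) =?= plus(unit, 0).
Decompose plus/2: s =?= p(zero, 5),  zero =?= zero.
Bind s := p(zero, 5); no other remaining equation mentions s.
Delete trivial equation zero =?= zero.
Decompose h/2: plus(0, tree(5, unit)) =?= plus(x2, v),  plus(0, 5) =?= plus(0, 5).
Decompose plus/2: 0 =?= x2,  tree(5, unit) =?= v.
Bind x2 := 0; no other remaining equation mentions x2.
Bind v := tree(5, unit); substituting into the one remaining equation that mentions v gives: p(tree(5, 5), tree(5, unit)) =?= p(tree(5, 5), z).
Delete trivial equation plus(0, 5) =?= plus(0, 5).
Decompose p/2: tree(5, 5) =?= tree(5, 5),  tree(5, unit) =?= z.
Delete trivial equation tree(5, 5) =?= tree(5, 5).
Bind z := tree(5, unit).
MGU = { s ↦ p(zero, 5), x2 ↦ 0, v ↦ tree(5, unit), z ↦ tree(5, unit) }, so z ↦ tree(5, unit).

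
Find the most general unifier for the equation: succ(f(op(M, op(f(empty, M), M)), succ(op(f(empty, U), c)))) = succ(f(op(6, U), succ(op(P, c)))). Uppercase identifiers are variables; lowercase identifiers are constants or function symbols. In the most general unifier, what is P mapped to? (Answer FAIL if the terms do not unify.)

Decompose succ/1: f(op(M, op(f(empty, M), M)), succ(op(f(empty, U), c))) = f(op(6, U), succ(op(P, c))).
Decompose f/2: op(M, op(f(empty, M), M)) = op(6, U),  succ(op(f(empty, U), c)) = succ(op(P, c)).
Decompose op/2: M = 6,  op(f(empty, M), M) = U.
Bind M := 6; substituting into the one remaining equation that mentions M gives: op(f(empty, 6), 6) = U.
Bind U := op(f(empty, 6), 6); substituting into the remaining equation gives: succ(op(f(empty, op(f(empty, 6), 6)), c)) = succ(op(P, c)).
Decompose succ/1: op(f(empty, op(f(empty, 6), 6)), c) = op(P, c).
Decompose op/2: f(empty, op(f(empty, 6), 6)) = P,  c = c.
Bind P := f(empty, op(f(empty, 6), 6)); no other remaining equation mentions P.
Delete trivial equation c = c.
MGU = { M := 6, U := op(f(empty, 6), 6), P := f(empty, op(f(empty, 6), 6)) }, so P := f(empty, op(f(empty, 6), 6)).

f(empty, op(f(empty, 6), 6))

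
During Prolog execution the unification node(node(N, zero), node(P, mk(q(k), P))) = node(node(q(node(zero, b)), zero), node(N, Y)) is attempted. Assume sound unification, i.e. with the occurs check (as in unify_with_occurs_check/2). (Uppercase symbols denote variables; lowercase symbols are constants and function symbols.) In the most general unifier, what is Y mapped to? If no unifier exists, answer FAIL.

Decompose node/2: node(N, zero) = node(q(node(zero, b)), zero),  node(P, mk(q(k), P)) = node(N, Y).
Decompose node/2: N = q(node(zero, b)),  zero = zero.
Bind N := q(node(zero, b)); substituting into the one remaining equation that mentions N gives: node(P, mk(q(k), P)) = node(q(node(zero, b)), Y).
Delete trivial equation zero = zero.
Decompose node/2: P = q(node(zero, b)),  mk(q(k), P) = Y.
Bind P := q(node(zero, b)); substituting into the remaining equation gives: mk(q(k), q(node(zero, b))) = Y.
Bind Y := mk(q(k), q(node(zero, b))).
MGU = { N ↦ q(node(zero, b)), P ↦ q(node(zero, b)), Y ↦ mk(q(k), q(node(zero, b))) }, so Y ↦ mk(q(k), q(node(zero, b))).

mk(q(k), q(node(zero, b)))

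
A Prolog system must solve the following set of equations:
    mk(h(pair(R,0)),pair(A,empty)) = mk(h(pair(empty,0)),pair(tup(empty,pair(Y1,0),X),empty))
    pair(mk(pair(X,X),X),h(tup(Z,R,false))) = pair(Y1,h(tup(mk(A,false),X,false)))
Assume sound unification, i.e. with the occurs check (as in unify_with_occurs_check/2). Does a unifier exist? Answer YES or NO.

Decompose mk/2: h(pair(R,0)) = h(pair(empty,0)),  pair(A,empty) = pair(tup(empty,pair(Y1,0),X),empty).
Decompose h/1: pair(R,0) = pair(empty,0).
Decompose pair/2: R = empty,  0 = 0.
Bind R := empty; substituting into the one remaining equation that mentions R gives: pair(mk(pair(X,X),X),h(tup(Z,empty,false))) = pair(Y1,h(tup(mk(A,false),X,false))).
Delete trivial equation 0 = 0.
Decompose pair/2: A = tup(empty,pair(Y1,0),X),  empty = empty.
Bind A := tup(empty,pair(Y1,0),X); substituting into the one remaining equation that mentions A gives: pair(mk(pair(X,X),X),h(tup(Z,empty,false))) = pair(Y1,h(tup(mk(tup(empty,pair(Y1,0),X),false),X,false))).
Delete trivial equation empty = empty.
Decompose pair/2: mk(pair(X,X),X) = Y1,  h(tup(Z,empty,false)) = h(tup(mk(tup(empty,pair(Y1,0),X),false),X,false)).
Bind Y1 := mk(pair(X,X),X); substituting into the remaining equation gives: h(tup(Z,empty,false)) = h(tup(mk(tup(empty,pair(mk(pair(X,X),X),0),X),false),X,false)). Substituting into the earlier binding gives A := tup(empty,pair(mk(pair(X,X),X),0),X).
Decompose h/1: tup(Z,empty,false) = tup(mk(tup(empty,pair(mk(pair(X,X),X),0),X),false),X,false).
Decompose tup/3: Z = mk(tup(empty,pair(mk(pair(X,X),X),0),X),false),  empty = X,  false = false.
Bind Z := mk(tup(empty,pair(mk(pair(X,X),X),0),X),false); no other remaining equation mentions Z.
Bind X := empty; no other remaining equation mentions X. Substituting into the earlier bindings gives A := tup(empty,pair(mk(pair(empty,empty),empty),0),empty), Y1 := mk(pair(empty,empty),empty), Z := mk(tup(empty,pair(mk(pair(empty,empty),empty),0),empty),false).
Delete trivial equation false = false.
No equations remain and no clash or occurs-check failure arose, so a unifier exists.

YES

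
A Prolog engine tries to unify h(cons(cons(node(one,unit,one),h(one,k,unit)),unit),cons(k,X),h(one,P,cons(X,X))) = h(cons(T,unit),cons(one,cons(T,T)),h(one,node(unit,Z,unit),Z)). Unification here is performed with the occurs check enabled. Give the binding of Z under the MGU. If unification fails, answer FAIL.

FAIL

Decompose h/3: cons(cons(node(one,unit,one),h(one,k,unit)),unit) = cons(T,unit),  cons(k,X) = cons(one,cons(T,T)),  h(one,P,cons(X,X)) = h(one,node(unit,Z,unit),Z).
Decompose cons/2: cons(node(one,unit,one),h(one,k,unit)) = T,  unit = unit.
Bind T := cons(node(one,unit,one),h(one,k,unit)); substituting into the one remaining equation that mentions T gives: cons(k,X) = cons(one,cons(cons(node(one,unit,one),h(one,k,unit)),cons(node(one,unit,one),h(one,k,unit)))).
Delete trivial equation unit = unit.
Decompose cons/2: k = one,  X = cons(cons(node(one,unit,one),h(one,k,unit)),cons(node(one,unit,one),h(one,k,unit))).
Clash: constants k and one differ; no unifier exists.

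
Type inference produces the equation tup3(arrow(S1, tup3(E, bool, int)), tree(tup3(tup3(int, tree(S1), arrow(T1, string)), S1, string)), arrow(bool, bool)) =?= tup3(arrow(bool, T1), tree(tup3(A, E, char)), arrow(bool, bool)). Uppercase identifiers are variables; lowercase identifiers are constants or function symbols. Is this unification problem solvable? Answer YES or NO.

NO

Decompose tup3/3: arrow(S1, tup3(E, bool, int)) =?= arrow(bool, T1),  tree(tup3(tup3(int, tree(S1), arrow(T1, string)), S1, string)) =?= tree(tup3(A, E, char)),  arrow(bool, bool) =?= arrow(bool, bool).
Decompose arrow/2: S1 =?= bool,  tup3(E, bool, int) =?= T1.
Bind S1 := bool; substituting into the one remaining equation that mentions S1 gives: tree(tup3(tup3(int, tree(bool), arrow(T1, string)), bool, string)) =?= tree(tup3(A, E, char)).
Bind T1 := tup3(E, bool, int); substituting into the one remaining equation that mentions T1 gives: tree(tup3(tup3(int, tree(bool), arrow(tup3(E, bool, int), string)), bool, string)) =?= tree(tup3(A, E, char)).
Decompose tree/1: tup3(tup3(int, tree(bool), arrow(tup3(E, bool, int), string)), bool, string) =?= tup3(A, E, char).
Decompose tup3/3: tup3(int, tree(bool), arrow(tup3(E, bool, int), string)) =?= A,  bool =?= E,  string =?= char.
Bind A := tup3(int, tree(bool), arrow(tup3(E, bool, int), string)); no other remaining equation mentions A.
Bind E := bool; no other remaining equation mentions E. Substituting into the earlier bindings gives T1 := tup3(bool, bool, int), A := tup3(int, tree(bool), arrow(tup3(bool, bool, int), string)).
Clash: constants string and char differ; no unifier exists.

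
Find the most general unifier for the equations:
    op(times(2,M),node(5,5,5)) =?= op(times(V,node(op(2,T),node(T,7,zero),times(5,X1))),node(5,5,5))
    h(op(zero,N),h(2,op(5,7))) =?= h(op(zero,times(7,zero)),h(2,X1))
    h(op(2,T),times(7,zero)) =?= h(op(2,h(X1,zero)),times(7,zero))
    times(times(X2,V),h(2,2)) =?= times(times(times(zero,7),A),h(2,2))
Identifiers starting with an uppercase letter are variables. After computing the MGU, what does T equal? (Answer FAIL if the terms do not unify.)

h(op(5,7),zero)

Decompose op/2: times(2,M) =?= times(V,node(op(2,T),node(T,7,zero),times(5,X1))),  node(5,5,5) =?= node(5,5,5).
Decompose times/2: 2 =?= V,  M =?= node(op(2,T),node(T,7,zero),times(5,X1)).
Bind V := 2; substituting into the one remaining equation that mentions V gives: times(times(X2,2),h(2,2)) =?= times(times(times(zero,7),A),h(2,2)).
Bind M := node(op(2,T),node(T,7,zero),times(5,X1)); no other remaining equation mentions M.
Delete trivial equation node(5,5,5) =?= node(5,5,5).
Decompose h/2: op(zero,N) =?= op(zero,times(7,zero)),  h(2,op(5,7)) =?= h(2,X1).
Decompose op/2: zero =?= zero,  N =?= times(7,zero).
Delete trivial equation zero =?= zero.
Bind N := times(7,zero); no other remaining equation mentions N.
Decompose h/2: 2 =?= 2,  op(5,7) =?= X1.
Delete trivial equation 2 =?= 2.
Bind X1 := op(5,7); substituting into the one remaining equation that mentions X1 gives: h(op(2,T),times(7,zero)) =?= h(op(2,h(op(5,7),zero)),times(7,zero)). Substituting into the earlier binding gives M := node(op(2,T),node(T,7,zero),times(5,op(5,7))).
Decompose h/2: op(2,T) =?= op(2,h(op(5,7),zero)),  times(7,zero) =?= times(7,zero).
Decompose op/2: 2 =?= 2,  T =?= h(op(5,7),zero).
Delete trivial equation 2 =?= 2.
Bind T := h(op(5,7),zero); no other remaining equation mentions T. Substituting into the earlier binding gives M := node(op(2,h(op(5,7),zero)),node(h(op(5,7),zero),7,zero),times(5,op(5,7))).
Delete trivial equation times(7,zero) =?= times(7,zero).
Decompose times/2: times(X2,2) =?= times(times(zero,7),A),  h(2,2) =?= h(2,2).
Decompose times/2: X2 =?= times(zero,7),  2 =?= A.
Bind X2 := times(zero,7); no other remaining equation mentions X2.
Bind A := 2; no other remaining equation mentions A.
Delete trivial equation h(2,2) =?= h(2,2).
MGU = { V -> 2, M -> node(op(2,h(op(5,7),zero)),node(h(op(5,7),zero),7,zero),times(5,op(5,7))), N -> times(7,zero), X1 -> op(5,7), T -> h(op(5,7),zero), X2 -> times(zero,7), A -> 2 }, so T -> h(op(5,7),zero).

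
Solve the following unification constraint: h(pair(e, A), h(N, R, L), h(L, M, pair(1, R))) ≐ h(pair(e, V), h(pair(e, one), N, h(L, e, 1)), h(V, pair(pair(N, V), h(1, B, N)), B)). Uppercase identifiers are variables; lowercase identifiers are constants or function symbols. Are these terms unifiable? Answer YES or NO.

Decompose h/3: pair(e, A) ≐ pair(e, V),  h(N, R, L) ≐ h(pair(e, one), N, h(L, e, 1)),  h(L, M, pair(1, R)) ≐ h(V, pair(pair(N, V), h(1, B, N)), B).
Decompose pair/2: e ≐ e,  A ≐ V.
Delete trivial equation e ≐ e.
Bind A := V; no other remaining equation mentions A.
Decompose h/3: N ≐ pair(e, one),  R ≐ N,  L ≐ h(L, e, 1).
Bind N := pair(e, one); substituting into the 2 remaining equations that mention N gives: R ≐ pair(e, one),  h(L, M, pair(1, R)) ≐ h(V, pair(pair(pair(e, one), V), h(1, B, pair(e, one))), B).
Bind R := pair(e, one); substituting into the one remaining equation that mentions R gives: h(L, M, pair(1, pair(e, one))) ≐ h(V, pair(pair(pair(e, one), V), h(1, B, pair(e, one))), B).
Occurs check fails: L occurs in h(L, e, 1); the equation L ≐ h(L, e, 1) has no finite solution.

NO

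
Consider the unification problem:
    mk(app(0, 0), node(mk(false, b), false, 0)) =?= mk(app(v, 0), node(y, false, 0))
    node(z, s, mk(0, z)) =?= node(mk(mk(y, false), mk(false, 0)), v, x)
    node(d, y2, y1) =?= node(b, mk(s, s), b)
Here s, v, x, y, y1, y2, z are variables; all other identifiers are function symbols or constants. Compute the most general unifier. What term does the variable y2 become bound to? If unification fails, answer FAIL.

FAIL

Decompose mk/2: app(0, 0) =?= app(v, 0),  node(mk(false, b), false, 0) =?= node(y, false, 0).
Decompose app/2: 0 =?= v,  0 =?= 0.
Bind v := 0; substituting into the one remaining equation that mentions v gives: node(z, s, mk(0, z)) =?= node(mk(mk(y, false), mk(false, 0)), 0, x).
Delete trivial equation 0 =?= 0.
Decompose node/3: mk(false, b) =?= y,  false =?= false,  0 =?= 0.
Bind y := mk(false, b); substituting into the one remaining equation that mentions y gives: node(z, s, mk(0, z)) =?= node(mk(mk(mk(false, b), false), mk(false, 0)), 0, x).
Delete trivial equation false =?= false.
Delete trivial equation 0 =?= 0.
Decompose node/3: z =?= mk(mk(mk(false, b), false), mk(false, 0)),  s =?= 0,  mk(0, z) =?= x.
Bind z := mk(mk(mk(false, b), false), mk(false, 0)); substituting into the one remaining equation that mentions z gives: mk(0, mk(mk(mk(false, b), false), mk(false, 0))) =?= x.
Bind s := 0; substituting into the one remaining equation that mentions s gives: node(d, y2, y1) =?= node(b, mk(0, 0), b).
Bind x := mk(0, mk(mk(mk(false, b), false), mk(false, 0))); no other remaining equation mentions x.
Decompose node/3: d =?= b,  y2 =?= mk(0, 0),  y1 =?= b.
Clash: constants d and b differ; no unifier exists.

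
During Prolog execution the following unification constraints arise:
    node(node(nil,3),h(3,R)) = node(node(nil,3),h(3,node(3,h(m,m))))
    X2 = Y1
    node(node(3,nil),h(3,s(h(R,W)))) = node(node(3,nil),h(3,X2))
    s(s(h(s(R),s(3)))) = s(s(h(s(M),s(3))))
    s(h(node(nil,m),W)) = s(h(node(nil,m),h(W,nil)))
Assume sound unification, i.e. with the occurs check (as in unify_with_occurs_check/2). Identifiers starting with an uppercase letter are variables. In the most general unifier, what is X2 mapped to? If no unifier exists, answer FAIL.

Decompose node/2: node(nil,3) = node(nil,3),  h(3,R) = h(3,node(3,h(m,m))).
Delete trivial equation node(nil,3) = node(nil,3).
Decompose h/2: 3 = 3,  R = node(3,h(m,m)).
Delete trivial equation 3 = 3.
Bind R := node(3,h(m,m)); substituting into the 2 remaining equations that mention R gives: node(node(3,nil),h(3,s(h(node(3,h(m,m)),W)))) = node(node(3,nil),h(3,X2)),  s(s(h(s(node(3,h(m,m))),s(3)))) = s(s(h(s(M),s(3)))).
Bind X2 := Y1; substituting into the one remaining equation that mentions X2 gives: node(node(3,nil),h(3,s(h(node(3,h(m,m)),W)))) = node(node(3,nil),h(3,Y1)).
Decompose node/2: node(3,nil) = node(3,nil),  h(3,s(h(node(3,h(m,m)),W))) = h(3,Y1).
Delete trivial equation node(3,nil) = node(3,nil).
Decompose h/2: 3 = 3,  s(h(node(3,h(m,m)),W)) = Y1.
Delete trivial equation 3 = 3.
Bind Y1 := s(h(node(3,h(m,m)),W)); no other remaining equation mentions Y1. Substituting into the earlier binding gives X2 := s(h(node(3,h(m,m)),W)).
Decompose s/1: s(h(s(node(3,h(m,m))),s(3))) = s(h(s(M),s(3))).
Decompose s/1: h(s(node(3,h(m,m))),s(3)) = h(s(M),s(3)).
Decompose h/2: s(node(3,h(m,m))) = s(M),  s(3) = s(3).
Decompose s/1: node(3,h(m,m)) = M.
Bind M := node(3,h(m,m)); no other remaining equation mentions M.
Delete trivial equation s(3) = s(3).
Decompose s/1: h(node(nil,m),W) = h(node(nil,m),h(W,nil)).
Decompose h/2: node(nil,m) = node(nil,m),  W = h(W,nil).
Delete trivial equation node(nil,m) = node(nil,m).
Occurs check fails: W occurs in h(W,nil); the equation W = h(W,nil) has no finite solution.

FAIL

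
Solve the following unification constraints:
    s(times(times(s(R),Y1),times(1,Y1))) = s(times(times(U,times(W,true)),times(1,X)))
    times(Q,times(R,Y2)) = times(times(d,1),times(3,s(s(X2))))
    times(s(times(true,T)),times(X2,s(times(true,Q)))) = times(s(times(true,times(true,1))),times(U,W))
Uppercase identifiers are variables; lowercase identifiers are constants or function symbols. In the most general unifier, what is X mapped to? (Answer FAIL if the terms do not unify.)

Decompose s/1: times(times(s(R),Y1),times(1,Y1)) = times(times(U,times(W,true)),times(1,X)).
Decompose times/2: times(s(R),Y1) = times(U,times(W,true)),  times(1,Y1) = times(1,X).
Decompose times/2: s(R) = U,  Y1 = times(W,true).
Bind U := s(R); substituting into the one remaining equation that mentions U gives: times(s(times(true,T)),times(X2,s(times(true,Q)))) = times(s(times(true,times(true,1))),times(s(R),W)).
Bind Y1 := times(W,true); substituting into the one remaining equation that mentions Y1 gives: times(1,times(W,true)) = times(1,X).
Decompose times/2: 1 = 1,  times(W,true) = X.
Delete trivial equation 1 = 1.
Bind X := times(W,true); no other remaining equation mentions X.
Decompose times/2: Q = times(d,1),  times(R,Y2) = times(3,s(s(X2))).
Bind Q := times(d,1); substituting into the one remaining equation that mentions Q gives: times(s(times(true,T)),times(X2,s(times(true,times(d,1))))) = times(s(times(true,times(true,1))),times(s(R),W)).
Decompose times/2: R = 3,  Y2 = s(s(X2)).
Bind R := 3; substituting into the one remaining equation that mentions R gives: times(s(times(true,T)),times(X2,s(times(true,times(d,1))))) = times(s(times(true,times(true,1))),times(s(3),W)). Substituting into the earlier binding gives U := s(3).
Bind Y2 := s(s(X2)); no other remaining equation mentions Y2.
Decompose times/2: s(times(true,T)) = s(times(true,times(true,1))),  times(X2,s(times(true,times(d,1)))) = times(s(3),W).
Decompose s/1: times(true,T) = times(true,times(true,1)).
Decompose times/2: true = true,  T = times(true,1).
Delete trivial equation true = true.
Bind T := times(true,1); no other remaining equation mentions T.
Decompose times/2: X2 = s(3),  s(times(true,times(d,1))) = W.
Bind X2 := s(3); no other remaining equation mentions X2. Substituting into the earlier binding gives Y2 := s(s(s(3))).
Bind W := s(times(true,times(d,1))). Substituting into the earlier bindings gives Y1 := times(s(times(true,times(d,1))),true), X := times(s(times(true,times(d,1))),true).
MGU = { U ↦ s(3), Y1 ↦ times(s(times(true,times(d,1))),true), X ↦ times(s(times(true,times(d,1))),true), Q ↦ times(d,1), R ↦ 3, Y2 ↦ s(s(s(3))), T ↦ times(true,1), X2 ↦ s(3), W ↦ s(times(true,times(d,1))) }, so X ↦ times(s(times(true,times(d,1))),true).

times(s(times(true,times(d,1))),true)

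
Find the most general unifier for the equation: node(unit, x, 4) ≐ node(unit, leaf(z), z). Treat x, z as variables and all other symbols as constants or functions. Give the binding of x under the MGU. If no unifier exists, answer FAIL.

leaf(4)

Decompose node/3: unit ≐ unit,  x ≐ leaf(z),  4 ≐ z.
Delete trivial equation unit ≐ unit.
Bind x := leaf(z); no other remaining equation mentions x.
Bind z := 4. Substituting into the earlier binding gives x := leaf(4).
MGU = { x -> leaf(4), z -> 4 }, so x -> leaf(4).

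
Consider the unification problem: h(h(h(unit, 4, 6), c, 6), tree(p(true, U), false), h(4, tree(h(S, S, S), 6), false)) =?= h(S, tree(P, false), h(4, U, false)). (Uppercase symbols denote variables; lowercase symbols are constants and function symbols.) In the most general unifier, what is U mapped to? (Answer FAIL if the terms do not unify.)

Decompose h/3: h(h(unit, 4, 6), c, 6) =?= S,  tree(p(true, U), false) =?= tree(P, false),  h(4, tree(h(S, S, S), 6), false) =?= h(4, U, false).
Bind S := h(h(unit, 4, 6), c, 6); substituting into the one remaining equation that mentions S gives: h(4, tree(h(h(h(unit, 4, 6), c, 6), h(h(unit, 4, 6), c, 6), h(h(unit, 4, 6), c, 6)), 6), false) =?= h(4, U, false).
Decompose tree/2: p(true, U) =?= P,  false =?= false.
Bind P := p(true, U); no other remaining equation mentions P.
Delete trivial equation false =?= false.
Decompose h/3: 4 =?= 4,  tree(h(h(h(unit, 4, 6), c, 6), h(h(unit, 4, 6), c, 6), h(h(unit, 4, 6), c, 6)), 6) =?= U,  false =?= false.
Delete trivial equation 4 =?= 4.
Bind U := tree(h(h(h(unit, 4, 6), c, 6), h(h(unit, 4, 6), c, 6), h(h(unit, 4, 6), c, 6)), 6); no other remaining equation mentions U. Substituting into the earlier binding gives P := p(true, tree(h(h(h(unit, 4, 6), c, 6), h(h(unit, 4, 6), c, 6), h(h(unit, 4, 6), c, 6)), 6)).
Delete trivial equation false =?= false.
MGU = { S ↦ h(h(unit, 4, 6), c, 6), P ↦ p(true, tree(h(h(h(unit, 4, 6), c, 6), h(h(unit, 4, 6), c, 6), h(h(unit, 4, 6), c, 6)), 6)), U ↦ tree(h(h(h(unit, 4, 6), c, 6), h(h(unit, 4, 6), c, 6), h(h(unit, 4, 6), c, 6)), 6) }, so U ↦ tree(h(h(h(unit, 4, 6), c, 6), h(h(unit, 4, 6), c, 6), h(h(unit, 4, 6), c, 6)), 6).

tree(h(h(h(unit, 4, 6), c, 6), h(h(unit, 4, 6), c, 6), h(h(unit, 4, 6), c, 6)), 6)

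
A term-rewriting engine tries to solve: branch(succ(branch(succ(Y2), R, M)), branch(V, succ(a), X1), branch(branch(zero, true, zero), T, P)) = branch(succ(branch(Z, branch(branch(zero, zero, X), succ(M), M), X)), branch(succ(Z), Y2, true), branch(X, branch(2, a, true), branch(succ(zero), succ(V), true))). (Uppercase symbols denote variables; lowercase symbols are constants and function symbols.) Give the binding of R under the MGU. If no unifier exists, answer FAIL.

branch(branch(zero, zero, branch(zero, true, zero)), succ(branch(zero, true, zero)), branch(zero, true, zero))

Decompose branch/3: succ(branch(succ(Y2), R, M)) = succ(branch(Z, branch(branch(zero, zero, X), succ(M), M), X)),  branch(V, succ(a), X1) = branch(succ(Z), Y2, true),  branch(branch(zero, true, zero), T, P) = branch(X, branch(2, a, true), branch(succ(zero), succ(V), true)).
Decompose succ/1: branch(succ(Y2), R, M) = branch(Z, branch(branch(zero, zero, X), succ(M), M), X).
Decompose branch/3: succ(Y2) = Z,  R = branch(branch(zero, zero, X), succ(M), M),  M = X.
Bind Z := succ(Y2); substituting into the one remaining equation that mentions Z gives: branch(V, succ(a), X1) = branch(succ(succ(Y2)), Y2, true).
Bind R := branch(branch(zero, zero, X), succ(M), M); no other remaining equation mentions R.
Bind M := X; no other remaining equation mentions M. Substituting into the earlier binding gives R := branch(branch(zero, zero, X), succ(X), X).
Decompose branch/3: V = succ(succ(Y2)),  succ(a) = Y2,  X1 = true.
Bind V := succ(succ(Y2)); substituting into the one remaining equation that mentions V gives: branch(branch(zero, true, zero), T, P) = branch(X, branch(2, a, true), branch(succ(zero), succ(succ(succ(Y2))), true)).
Bind Y2 := succ(a); substituting into the one remaining equation that mentions Y2 gives: branch(branch(zero, true, zero), T, P) = branch(X, branch(2, a, true), branch(succ(zero), succ(succ(succ(succ(a)))), true)). Substituting into the earlier bindings gives Z := succ(succ(a)), V := succ(succ(succ(a))).
Bind X1 := true; no other remaining equation mentions X1.
Decompose branch/3: branch(zero, true, zero) = X,  T = branch(2, a, true),  P = branch(succ(zero), succ(succ(succ(succ(a)))), true).
Bind X := branch(zero, true, zero); no other remaining equation mentions X. Substituting into the earlier bindings gives R := branch(branch(zero, zero, branch(zero, true, zero)), succ(branch(zero, true, zero)), branch(zero, true, zero)), M := branch(zero, true, zero).
Bind T := branch(2, a, true); no other remaining equation mentions T.
Bind P := branch(succ(zero), succ(succ(succ(succ(a)))), true).
MGU = { Z -> succ(succ(a)), R -> branch(branch(zero, zero, branch(zero, true, zero)), succ(branch(zero, true, zero)), branch(zero, true, zero)), M -> branch(zero, true, zero), V -> succ(succ(succ(a))), Y2 -> succ(a), X1 -> true, X -> branch(zero, true, zero), T -> branch(2, a, true), P -> branch(succ(zero), succ(succ(succ(succ(a)))), true) }, so R -> branch(branch(zero, zero, branch(zero, true, zero)), succ(branch(zero, true, zero)), branch(zero, true, zero)).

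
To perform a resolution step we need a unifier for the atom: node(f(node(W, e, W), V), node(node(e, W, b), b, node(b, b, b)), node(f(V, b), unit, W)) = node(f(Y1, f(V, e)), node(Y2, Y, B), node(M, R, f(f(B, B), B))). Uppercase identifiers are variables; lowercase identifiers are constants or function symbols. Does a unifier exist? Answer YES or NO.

Decompose node/3: f(node(W, e, W), V) = f(Y1, f(V, e)),  node(node(e, W, b), b, node(b, b, b)) = node(Y2, Y, B),  node(f(V, b), unit, W) = node(M, R, f(f(B, B), B)).
Decompose f/2: node(W, e, W) = Y1,  V = f(V, e).
Bind Y1 := node(W, e, W); no other remaining equation mentions Y1.
Occurs check fails: V occurs in f(V, e); the equation V = f(V, e) has no finite solution.

NO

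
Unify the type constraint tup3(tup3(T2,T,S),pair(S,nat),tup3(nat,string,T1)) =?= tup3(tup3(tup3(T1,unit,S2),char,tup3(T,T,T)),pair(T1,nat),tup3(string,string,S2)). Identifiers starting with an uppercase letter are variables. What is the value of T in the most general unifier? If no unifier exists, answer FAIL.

Decompose tup3/3: tup3(T2,T,S) =?= tup3(tup3(T1,unit,S2),char,tup3(T,T,T)),  pair(S,nat) =?= pair(T1,nat),  tup3(nat,string,T1) =?= tup3(string,string,S2).
Decompose tup3/3: T2 =?= tup3(T1,unit,S2),  T =?= char,  S =?= tup3(T,T,T).
Bind T2 := tup3(T1,unit,S2); no other remaining equation mentions T2.
Bind T := char; substituting into the one remaining equation that mentions T gives: S =?= tup3(char,char,char).
Bind S := tup3(char,char,char); substituting into the one remaining equation that mentions S gives: pair(tup3(char,char,char),nat) =?= pair(T1,nat).
Decompose pair/2: tup3(char,char,char) =?= T1,  nat =?= nat.
Bind T1 := tup3(char,char,char); substituting into the one remaining equation that mentions T1 gives: tup3(nat,string,tup3(char,char,char)) =?= tup3(string,string,S2). Substituting into the earlier binding gives T2 := tup3(tup3(char,char,char),unit,S2).
Delete trivial equation nat =?= nat.
Decompose tup3/3: nat =?= string,  string =?= string,  tup3(char,char,char) =?= S2.
Clash: constants nat and string differ; no unifier exists.

FAIL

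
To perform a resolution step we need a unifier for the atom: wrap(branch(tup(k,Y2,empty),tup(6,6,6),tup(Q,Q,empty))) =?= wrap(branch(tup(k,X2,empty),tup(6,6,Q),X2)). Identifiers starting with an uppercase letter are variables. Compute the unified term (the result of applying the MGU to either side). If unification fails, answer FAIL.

Decompose wrap/1: branch(tup(k,Y2,empty),tup(6,6,6),tup(Q,Q,empty)) =?= branch(tup(k,X2,empty),tup(6,6,Q),X2).
Decompose branch/3: tup(k,Y2,empty) =?= tup(k,X2,empty),  tup(6,6,6) =?= tup(6,6,Q),  tup(Q,Q,empty) =?= X2.
Decompose tup/3: k =?= k,  Y2 =?= X2,  empty =?= empty.
Delete trivial equation k =?= k.
Bind Y2 := X2; no other remaining equation mentions Y2.
Delete trivial equation empty =?= empty.
Decompose tup/3: 6 =?= 6,  6 =?= 6,  6 =?= Q.
Delete trivial equation 6 =?= 6.
Delete trivial equation 6 =?= 6.
Bind Q := 6; substituting into the remaining equation gives: tup(6,6,empty) =?= X2.
Bind X2 := tup(6,6,empty). Substituting into the earlier binding gives Y2 := tup(6,6,empty).
Applying the MGU to either side gives wrap(branch(tup(k,tup(6,6,empty),empty),tup(6,6,6),tup(6,6,empty))).

wrap(branch(tup(k,tup(6,6,empty),empty),tup(6,6,6),tup(6,6,empty)))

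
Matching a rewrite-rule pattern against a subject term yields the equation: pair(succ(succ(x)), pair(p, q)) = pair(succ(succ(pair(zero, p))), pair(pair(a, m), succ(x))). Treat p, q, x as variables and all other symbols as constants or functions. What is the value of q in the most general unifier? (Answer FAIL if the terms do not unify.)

Decompose pair/2: succ(succ(x)) = succ(succ(pair(zero, p))),  pair(p, q) = pair(pair(a, m), succ(x)).
Decompose succ/1: succ(x) = succ(pair(zero, p)).
Decompose succ/1: x = pair(zero, p).
Bind x := pair(zero, p); substituting into the remaining equation gives: pair(p, q) = pair(pair(a, m), succ(pair(zero, p))).
Decompose pair/2: p = pair(a, m),  q = succ(pair(zero, p)).
Bind p := pair(a, m); substituting into the remaining equation gives: q = succ(pair(zero, pair(a, m))). Substituting into the earlier binding gives x := pair(zero, pair(a, m)).
Bind q := succ(pair(zero, pair(a, m))).
MGU = { x ↦ pair(zero, pair(a, m)), p ↦ pair(a, m), q ↦ succ(pair(zero, pair(a, m))) }, so q ↦ succ(pair(zero, pair(a, m))).

succ(pair(zero, pair(a, m)))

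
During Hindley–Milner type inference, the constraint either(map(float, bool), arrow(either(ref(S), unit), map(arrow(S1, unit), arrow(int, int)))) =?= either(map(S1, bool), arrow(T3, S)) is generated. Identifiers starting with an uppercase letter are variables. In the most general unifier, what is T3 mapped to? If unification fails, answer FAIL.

either(ref(map(arrow(float, unit), arrow(int, int))), unit)

Decompose either/2: map(float, bool) =?= map(S1, bool),  arrow(either(ref(S), unit), map(arrow(S1, unit), arrow(int, int))) =?= arrow(T3, S).
Decompose map/2: float =?= S1,  bool =?= bool.
Bind S1 := float; substituting into the one remaining equation that mentions S1 gives: arrow(either(ref(S), unit), map(arrow(float, unit), arrow(int, int))) =?= arrow(T3, S).
Delete trivial equation bool =?= bool.
Decompose arrow/2: either(ref(S), unit) =?= T3,  map(arrow(float, unit), arrow(int, int)) =?= S.
Bind T3 := either(ref(S), unit); no other remaining equation mentions T3.
Bind S := map(arrow(float, unit), arrow(int, int)). Substituting into the earlier binding gives T3 := either(ref(map(arrow(float, unit), arrow(int, int))), unit).
MGU = { S1 -> float, T3 -> either(ref(map(arrow(float, unit), arrow(int, int))), unit), S -> map(arrow(float, unit), arrow(int, int)) }, so T3 -> either(ref(map(arrow(float, unit), arrow(int, int))), unit).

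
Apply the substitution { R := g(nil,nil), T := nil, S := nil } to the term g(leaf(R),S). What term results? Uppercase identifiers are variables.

Replace each occurrence of R with g(nil,nil).
Replace each occurrence of S with nil.
Result: g(leaf(g(nil,nil)),nil).

g(leaf(g(nil,nil)),nil)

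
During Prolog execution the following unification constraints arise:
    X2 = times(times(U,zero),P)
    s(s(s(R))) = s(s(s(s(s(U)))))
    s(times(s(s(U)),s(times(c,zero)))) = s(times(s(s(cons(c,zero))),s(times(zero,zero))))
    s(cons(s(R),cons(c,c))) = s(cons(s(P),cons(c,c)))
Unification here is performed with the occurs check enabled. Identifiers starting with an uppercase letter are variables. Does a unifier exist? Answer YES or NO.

Bind X2 := times(times(U,zero),P); no other remaining equation mentions X2.
Decompose s/1: s(s(R)) = s(s(s(s(U)))).
Decompose s/1: s(R) = s(s(s(U))).
Decompose s/1: R = s(s(U)).
Bind R := s(s(U)); substituting into the one remaining equation that mentions R gives: s(cons(s(s(s(U))),cons(c,c))) = s(cons(s(P),cons(c,c))).
Decompose s/1: times(s(s(U)),s(times(c,zero))) = times(s(s(cons(c,zero))),s(times(zero,zero))).
Decompose times/2: s(s(U)) = s(s(cons(c,zero))),  s(times(c,zero)) = s(times(zero,zero)).
Decompose s/1: s(U) = s(cons(c,zero)).
Decompose s/1: U = cons(c,zero).
Bind U := cons(c,zero); substituting into the one remaining equation that mentions U gives: s(cons(s(s(s(cons(c,zero)))),cons(c,c))) = s(cons(s(P),cons(c,c))). Substituting into the earlier bindings gives X2 := times(times(cons(c,zero),zero),P), R := s(s(cons(c,zero))).
Decompose s/1: times(c,zero) = times(zero,zero).
Decompose times/2: c = zero,  zero = zero.
Clash: constants c and zero differ; no unifier exists.

NO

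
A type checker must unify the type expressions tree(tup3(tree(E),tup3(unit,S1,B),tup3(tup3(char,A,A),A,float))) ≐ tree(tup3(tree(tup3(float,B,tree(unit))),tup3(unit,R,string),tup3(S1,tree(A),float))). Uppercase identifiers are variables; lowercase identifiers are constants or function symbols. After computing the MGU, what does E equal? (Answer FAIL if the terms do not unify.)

FAIL

Decompose tree/1: tup3(tree(E),tup3(unit,S1,B),tup3(tup3(char,A,A),A,float)) ≐ tup3(tree(tup3(float,B,tree(unit))),tup3(unit,R,string),tup3(S1,tree(A),float)).
Decompose tup3/3: tree(E) ≐ tree(tup3(float,B,tree(unit))),  tup3(unit,S1,B) ≐ tup3(unit,R,string),  tup3(tup3(char,A,A),A,float) ≐ tup3(S1,tree(A),float).
Decompose tree/1: E ≐ tup3(float,B,tree(unit)).
Bind E := tup3(float,B,tree(unit)); no other remaining equation mentions E.
Decompose tup3/3: unit ≐ unit,  S1 ≐ R,  B ≐ string.
Delete trivial equation unit ≐ unit.
Bind S1 := R; substituting into the one remaining equation that mentions S1 gives: tup3(tup3(char,A,A),A,float) ≐ tup3(R,tree(A),float).
Bind B := string; no other remaining equation mentions B. Substituting into the earlier binding gives E := tup3(float,string,tree(unit)).
Decompose tup3/3: tup3(char,A,A) ≐ R,  A ≐ tree(A),  float ≐ float.
Bind R := tup3(char,A,A); no other remaining equation mentions R. Substituting into the earlier binding gives S1 := tup3(char,A,A).
Occurs check fails: A occurs in tree(A); the equation A ≐ tree(A) has no finite solution.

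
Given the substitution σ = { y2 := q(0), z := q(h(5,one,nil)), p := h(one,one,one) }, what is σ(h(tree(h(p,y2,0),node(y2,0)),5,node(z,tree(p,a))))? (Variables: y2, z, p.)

h(tree(h(h(one,one,one),q(0),0),node(q(0),0)),5,node(q(h(5,one,nil)),tree(h(one,one,one),a)))

Replace each occurrence of y2 with q(0).
Replace each occurrence of z with q(h(5,one,nil)).
Replace each occurrence of p with h(one,one,one).
Result: h(tree(h(h(one,one,one),q(0),0),node(q(0),0)),5,node(q(h(5,one,nil)),tree(h(one,one,one),a))).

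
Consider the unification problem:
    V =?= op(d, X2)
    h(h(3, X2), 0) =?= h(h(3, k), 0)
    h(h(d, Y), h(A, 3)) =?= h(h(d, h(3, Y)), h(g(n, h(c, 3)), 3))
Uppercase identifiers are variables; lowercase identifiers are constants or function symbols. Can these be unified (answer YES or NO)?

Bind V := op(d, X2); no other remaining equation mentions V.
Decompose h/2: h(3, X2) =?= h(3, k),  0 =?= 0.
Decompose h/2: 3 =?= 3,  X2 =?= k.
Delete trivial equation 3 =?= 3.
Bind X2 := k; no other remaining equation mentions X2. Substituting into the earlier binding gives V := op(d, k).
Delete trivial equation 0 =?= 0.
Decompose h/2: h(d, Y) =?= h(d, h(3, Y)),  h(A, 3) =?= h(g(n, h(c, 3)), 3).
Decompose h/2: d =?= d,  Y =?= h(3, Y).
Delete trivial equation d =?= d.
Occurs check fails: Y occurs in h(3, Y); the equation Y =?= h(3, Y) has no finite solution.

NO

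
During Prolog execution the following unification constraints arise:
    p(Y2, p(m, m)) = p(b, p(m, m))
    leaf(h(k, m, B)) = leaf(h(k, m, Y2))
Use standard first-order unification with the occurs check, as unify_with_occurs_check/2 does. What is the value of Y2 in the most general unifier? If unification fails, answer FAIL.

Decompose p/2: Y2 = b,  p(m, m) = p(m, m).
Bind Y2 := b; substituting into the one remaining equation that mentions Y2 gives: leaf(h(k, m, B)) = leaf(h(k, m, b)).
Delete trivial equation p(m, m) = p(m, m).
Decompose leaf/1: h(k, m, B) = h(k, m, b).
Decompose h/3: k = k,  m = m,  B = b.
Delete trivial equation k = k.
Delete trivial equation m = m.
Bind B := b.
MGU = { Y2 ↦ b, B ↦ b }, so Y2 ↦ b.

b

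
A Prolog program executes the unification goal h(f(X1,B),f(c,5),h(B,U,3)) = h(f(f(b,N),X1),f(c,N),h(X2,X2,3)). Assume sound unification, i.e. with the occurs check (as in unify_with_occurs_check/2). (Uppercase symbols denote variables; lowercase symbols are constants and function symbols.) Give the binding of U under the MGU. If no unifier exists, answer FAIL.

f(b,5)

Decompose h/3: f(X1,B) = f(f(b,N),X1),  f(c,5) = f(c,N),  h(B,U,3) = h(X2,X2,3).
Decompose f/2: X1 = f(b,N),  B = X1.
Bind X1 := f(b,N); substituting into the one remaining equation that mentions X1 gives: B = f(b,N).
Bind B := f(b,N); substituting into the one remaining equation that mentions B gives: h(f(b,N),U,3) = h(X2,X2,3).
Decompose f/2: c = c,  5 = N.
Delete trivial equation c = c.
Bind N := 5; substituting into the remaining equation gives: h(f(b,5),U,3) = h(X2,X2,3). Substituting into the earlier bindings gives X1 := f(b,5), B := f(b,5).
Decompose h/3: f(b,5) = X2,  U = X2,  3 = 3.
Bind X2 := f(b,5); substituting into the one remaining equation that mentions X2 gives: U = f(b,5).
Bind U := f(b,5); no other remaining equation mentions U.
Delete trivial equation 3 = 3.
MGU = { X1 ↦ f(b,5), B ↦ f(b,5), N ↦ 5, X2 ↦ f(b,5), U ↦ f(b,5) }, so U ↦ f(b,5).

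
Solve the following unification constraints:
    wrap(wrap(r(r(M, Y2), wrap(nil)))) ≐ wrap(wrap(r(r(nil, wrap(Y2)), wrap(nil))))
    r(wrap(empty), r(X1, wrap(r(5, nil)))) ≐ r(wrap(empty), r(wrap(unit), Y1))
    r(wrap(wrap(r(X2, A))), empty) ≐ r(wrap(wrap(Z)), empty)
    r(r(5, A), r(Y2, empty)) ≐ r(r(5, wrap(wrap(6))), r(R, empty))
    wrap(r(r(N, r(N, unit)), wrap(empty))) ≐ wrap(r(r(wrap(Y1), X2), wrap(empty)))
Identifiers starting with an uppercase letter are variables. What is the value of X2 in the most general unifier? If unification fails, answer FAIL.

FAIL

Decompose wrap/1: wrap(r(r(M, Y2), wrap(nil))) ≐ wrap(r(r(nil, wrap(Y2)), wrap(nil))).
Decompose wrap/1: r(r(M, Y2), wrap(nil)) ≐ r(r(nil, wrap(Y2)), wrap(nil)).
Decompose r/2: r(M, Y2) ≐ r(nil, wrap(Y2)),  wrap(nil) ≐ wrap(nil).
Decompose r/2: M ≐ nil,  Y2 ≐ wrap(Y2).
Bind M := nil; no other remaining equation mentions M.
Occurs check fails: Y2 occurs in wrap(Y2); the equation Y2 ≐ wrap(Y2) has no finite solution.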